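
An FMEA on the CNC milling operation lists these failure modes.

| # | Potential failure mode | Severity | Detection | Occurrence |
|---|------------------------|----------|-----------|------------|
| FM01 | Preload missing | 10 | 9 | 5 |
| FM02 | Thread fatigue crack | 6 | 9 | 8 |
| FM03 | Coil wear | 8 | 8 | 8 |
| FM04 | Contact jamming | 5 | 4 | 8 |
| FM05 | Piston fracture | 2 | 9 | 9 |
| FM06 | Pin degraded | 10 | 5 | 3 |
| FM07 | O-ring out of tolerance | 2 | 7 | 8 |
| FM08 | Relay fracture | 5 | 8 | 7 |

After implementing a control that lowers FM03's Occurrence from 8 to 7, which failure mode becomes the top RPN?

FM01

RPN = Severity × Occurrence × Detection:
  FM01: 10 × 5 × 9 = 450
  FM02: 6 × 8 × 9 = 432
  FM03: 8 × 8 × 8 = 512
  FM04: 5 × 8 × 4 = 160
  FM05: 2 × 9 × 9 = 162
  FM06: 10 × 3 × 5 = 150
  FM07: 2 × 8 × 7 = 112
  FM08: 5 × 7 × 8 = 280
After action: FM03 → 8 × 7 × 8 = 448.
Revised RPNs: FM01=450, FM03=448, FM02=432, FM08=280, FM05=162, FM04=160, FM06=150, FM07=112.
Highest is now FM01 (450).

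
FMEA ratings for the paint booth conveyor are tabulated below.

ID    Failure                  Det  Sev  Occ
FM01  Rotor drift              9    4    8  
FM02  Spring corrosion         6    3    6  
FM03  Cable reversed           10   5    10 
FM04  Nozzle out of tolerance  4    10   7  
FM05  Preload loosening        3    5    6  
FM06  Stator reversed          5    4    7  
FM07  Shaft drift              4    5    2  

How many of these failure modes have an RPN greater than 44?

6

RPN = Severity × Occurrence × Detection:
  FM01: 4 × 8 × 9 = 288
  FM02: 3 × 6 × 6 = 108
  FM03: 5 × 10 × 10 = 500
  FM04: 10 × 7 × 4 = 280
  FM05: 5 × 6 × 3 = 90
  FM06: 4 × 7 × 5 = 140
  FM07: 5 × 2 × 4 = 40
Modes with RPN > 44: FM01 (288), FM02 (108), FM03 (500), FM04 (280), FM05 (90), FM06 (140) → 6.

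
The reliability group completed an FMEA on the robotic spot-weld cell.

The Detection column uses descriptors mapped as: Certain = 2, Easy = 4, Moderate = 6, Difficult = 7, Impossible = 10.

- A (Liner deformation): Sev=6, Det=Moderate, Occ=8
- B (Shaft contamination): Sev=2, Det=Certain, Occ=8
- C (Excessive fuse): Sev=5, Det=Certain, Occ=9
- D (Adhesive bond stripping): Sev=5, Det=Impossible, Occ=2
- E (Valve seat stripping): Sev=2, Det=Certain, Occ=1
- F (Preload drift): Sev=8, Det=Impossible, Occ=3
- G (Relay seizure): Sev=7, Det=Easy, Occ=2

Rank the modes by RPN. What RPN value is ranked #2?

RPN = Severity × Occurrence × Detection:
  A: 6 × 8 × 6 = 288
  B: 2 × 8 × 2 = 32
  C: 5 × 9 × 2 = 90
  D: 5 × 2 × 10 = 100
  E: 2 × 1 × 2 = 4
  F: 8 × 3 × 10 = 240
  G: 7 × 2 × 4 = 56
Sorted descending: 288, 240, 100, 90, 56, 32, 4.
The second-highest RPN is 240 (F).

240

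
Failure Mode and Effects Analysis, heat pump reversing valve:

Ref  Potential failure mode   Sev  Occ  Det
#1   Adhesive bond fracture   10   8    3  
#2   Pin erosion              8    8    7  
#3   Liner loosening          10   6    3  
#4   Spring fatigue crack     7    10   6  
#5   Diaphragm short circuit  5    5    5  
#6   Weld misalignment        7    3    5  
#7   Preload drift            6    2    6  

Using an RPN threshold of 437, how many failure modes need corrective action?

1

RPN = Severity × Occurrence × Detection:
  #1: 10 × 8 × 3 = 240
  #2: 8 × 8 × 7 = 448
  #3: 10 × 6 × 3 = 180
  #4: 7 × 10 × 6 = 420
  #5: 5 × 5 × 5 = 125
  #6: 7 × 3 × 5 = 105
  #7: 6 × 2 × 6 = 72
Modes with RPN ≥ 437: #2 (448) → 1.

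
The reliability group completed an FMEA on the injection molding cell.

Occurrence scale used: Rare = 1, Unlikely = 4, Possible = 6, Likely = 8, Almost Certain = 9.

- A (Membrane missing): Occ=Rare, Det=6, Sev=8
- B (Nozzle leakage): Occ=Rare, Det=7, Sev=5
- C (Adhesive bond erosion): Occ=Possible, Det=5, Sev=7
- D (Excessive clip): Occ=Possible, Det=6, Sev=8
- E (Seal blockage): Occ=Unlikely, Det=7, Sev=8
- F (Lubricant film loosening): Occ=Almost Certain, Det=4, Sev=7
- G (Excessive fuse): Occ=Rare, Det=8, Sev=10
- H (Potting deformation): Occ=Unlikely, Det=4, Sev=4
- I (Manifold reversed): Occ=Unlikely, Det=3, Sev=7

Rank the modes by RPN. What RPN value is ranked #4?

RPN = Severity × Occurrence × Detection:
  A: 8 × 1 × 6 = 48
  B: 5 × 1 × 7 = 35
  C: 7 × 6 × 5 = 210
  D: 8 × 6 × 6 = 288
  E: 8 × 4 × 7 = 224
  F: 7 × 9 × 4 = 252
  G: 10 × 1 × 8 = 80
  H: 4 × 4 × 4 = 64
  I: 7 × 4 × 3 = 84
Sorted descending: 288, 252, 224, 210, 84, 80, 64, 48, 35.
The fourth-highest RPN is 210 (C).

210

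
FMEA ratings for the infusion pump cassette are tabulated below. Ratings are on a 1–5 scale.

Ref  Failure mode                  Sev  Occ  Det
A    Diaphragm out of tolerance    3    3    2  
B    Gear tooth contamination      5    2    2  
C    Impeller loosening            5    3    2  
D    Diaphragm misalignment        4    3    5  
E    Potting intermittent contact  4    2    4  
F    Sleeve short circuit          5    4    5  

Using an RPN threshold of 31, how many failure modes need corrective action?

3

RPN = Severity × Occurrence × Detection:
  A: 3 × 3 × 2 = 18
  B: 5 × 2 × 2 = 20
  C: 5 × 3 × 2 = 30
  D: 4 × 3 × 5 = 60
  E: 4 × 2 × 4 = 32
  F: 5 × 4 × 5 = 100
Modes with RPN ≥ 31: D (60), E (32), F (100) → 3.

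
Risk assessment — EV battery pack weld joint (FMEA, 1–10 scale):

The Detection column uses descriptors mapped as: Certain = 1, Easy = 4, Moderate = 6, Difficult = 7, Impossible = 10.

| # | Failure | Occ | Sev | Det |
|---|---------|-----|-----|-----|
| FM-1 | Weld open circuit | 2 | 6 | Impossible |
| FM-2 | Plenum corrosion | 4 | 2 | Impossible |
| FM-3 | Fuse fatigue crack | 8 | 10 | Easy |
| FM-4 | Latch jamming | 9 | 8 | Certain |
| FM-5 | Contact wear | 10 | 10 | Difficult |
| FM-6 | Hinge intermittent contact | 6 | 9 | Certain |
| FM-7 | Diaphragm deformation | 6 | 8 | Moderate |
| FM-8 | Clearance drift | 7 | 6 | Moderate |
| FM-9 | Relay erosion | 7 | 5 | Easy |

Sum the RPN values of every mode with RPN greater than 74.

RPN = Severity × Occurrence × Detection:
  FM-1: 6 × 2 × 10 = 120
  FM-2: 2 × 4 × 10 = 80
  FM-3: 10 × 8 × 4 = 320
  FM-4: 8 × 9 × 1 = 72
  FM-5: 10 × 10 × 7 = 700
  FM-6: 9 × 6 × 1 = 54
  FM-7: 8 × 6 × 6 = 288
  FM-8: 6 × 7 × 6 = 252
  FM-9: 5 × 7 × 4 = 140
RPN > 74: FM-1 (120), FM-2 (80), FM-3 (320), FM-5 (700), FM-7 (288), FM-8 (252), FM-9 (140).
Sum: 120 + 80 + 320 + 700 + 288 + 252 + 140 = 1900.

1900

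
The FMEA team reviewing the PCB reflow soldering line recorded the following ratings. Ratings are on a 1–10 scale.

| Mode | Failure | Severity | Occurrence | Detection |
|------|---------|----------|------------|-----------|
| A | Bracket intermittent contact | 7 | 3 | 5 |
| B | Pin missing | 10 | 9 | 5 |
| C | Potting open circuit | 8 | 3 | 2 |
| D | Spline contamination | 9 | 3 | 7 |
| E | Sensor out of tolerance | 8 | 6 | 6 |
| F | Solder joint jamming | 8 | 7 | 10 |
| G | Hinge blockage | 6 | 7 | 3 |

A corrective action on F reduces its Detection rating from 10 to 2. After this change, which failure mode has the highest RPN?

B

RPN = Severity × Occurrence × Detection:
  A: 7 × 3 × 5 = 105
  B: 10 × 9 × 5 = 450
  C: 8 × 3 × 2 = 48
  D: 9 × 3 × 7 = 189
  E: 8 × 6 × 6 = 288
  F: 8 × 7 × 10 = 560
  G: 6 × 7 × 3 = 126
After action: F → 8 × 7 × 2 = 112.
Revised RPNs: B=450, E=288, D=189, G=126, F=112, A=105, C=48.
Highest is now B (450).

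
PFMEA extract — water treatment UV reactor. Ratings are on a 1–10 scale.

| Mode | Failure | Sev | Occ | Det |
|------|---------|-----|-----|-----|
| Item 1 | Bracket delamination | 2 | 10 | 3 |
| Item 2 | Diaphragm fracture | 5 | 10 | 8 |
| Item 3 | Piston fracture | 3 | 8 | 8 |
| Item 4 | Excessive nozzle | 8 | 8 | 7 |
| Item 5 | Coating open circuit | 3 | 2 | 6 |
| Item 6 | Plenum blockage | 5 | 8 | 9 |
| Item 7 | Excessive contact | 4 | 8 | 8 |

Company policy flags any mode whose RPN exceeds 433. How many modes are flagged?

1

RPN = Severity × Occurrence × Detection:
  Item 1: 2 × 10 × 3 = 60
  Item 2: 5 × 10 × 8 = 400
  Item 3: 3 × 8 × 8 = 192
  Item 4: 8 × 8 × 7 = 448
  Item 5: 3 × 2 × 6 = 36
  Item 6: 5 × 8 × 9 = 360
  Item 7: 4 × 8 × 8 = 256
Modes with RPN > 433: Item 4 (448) → 1.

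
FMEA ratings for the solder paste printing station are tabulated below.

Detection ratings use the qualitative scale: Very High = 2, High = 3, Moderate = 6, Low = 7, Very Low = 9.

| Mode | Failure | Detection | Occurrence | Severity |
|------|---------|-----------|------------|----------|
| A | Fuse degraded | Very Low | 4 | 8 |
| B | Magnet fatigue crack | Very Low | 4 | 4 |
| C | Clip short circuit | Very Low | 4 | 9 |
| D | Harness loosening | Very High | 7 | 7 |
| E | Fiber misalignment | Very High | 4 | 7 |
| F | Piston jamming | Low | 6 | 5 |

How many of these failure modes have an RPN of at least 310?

1

RPN = Severity × Occurrence × Detection:
  A: 8 × 4 × 9 = 288
  B: 4 × 4 × 9 = 144
  C: 9 × 4 × 9 = 324
  D: 7 × 7 × 2 = 98
  E: 7 × 4 × 2 = 56
  F: 5 × 6 × 7 = 210
Modes with RPN ≥ 310: C (324) → 1.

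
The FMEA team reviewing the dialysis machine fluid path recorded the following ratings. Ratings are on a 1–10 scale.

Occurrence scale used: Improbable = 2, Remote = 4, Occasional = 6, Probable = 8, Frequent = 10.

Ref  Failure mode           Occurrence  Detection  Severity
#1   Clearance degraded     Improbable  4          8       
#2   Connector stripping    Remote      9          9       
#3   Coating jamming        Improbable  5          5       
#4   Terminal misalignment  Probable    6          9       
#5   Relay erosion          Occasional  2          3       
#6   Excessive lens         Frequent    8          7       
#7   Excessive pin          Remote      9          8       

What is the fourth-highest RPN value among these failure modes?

288

RPN = Severity × Occurrence × Detection:
  #1: 8 × 2 × 4 = 64
  #2: 9 × 4 × 9 = 324
  #3: 5 × 2 × 5 = 50
  #4: 9 × 8 × 6 = 432
  #5: 3 × 6 × 2 = 36
  #6: 7 × 10 × 8 = 560
  #7: 8 × 4 × 9 = 288
Sorted descending: 560, 432, 324, 288, 64, 50, 36.
The fourth-highest RPN is 288 (#7).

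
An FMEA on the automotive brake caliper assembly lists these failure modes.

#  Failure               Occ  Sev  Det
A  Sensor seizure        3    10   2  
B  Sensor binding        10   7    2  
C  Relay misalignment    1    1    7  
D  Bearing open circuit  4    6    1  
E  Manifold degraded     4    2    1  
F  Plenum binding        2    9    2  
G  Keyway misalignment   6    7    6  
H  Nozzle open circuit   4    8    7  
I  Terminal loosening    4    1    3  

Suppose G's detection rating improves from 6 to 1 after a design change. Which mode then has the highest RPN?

RPN = Severity × Occurrence × Detection:
  A: 10 × 3 × 2 = 60
  B: 7 × 10 × 2 = 140
  C: 1 × 1 × 7 = 7
  D: 6 × 4 × 1 = 24
  E: 2 × 4 × 1 = 8
  F: 9 × 2 × 2 = 36
  G: 7 × 6 × 6 = 252
  H: 8 × 4 × 7 = 224
  I: 1 × 4 × 3 = 12
After action: G → 7 × 6 × 1 = 42.
Revised RPNs: H=224, B=140, A=60, G=42, F=36, D=24, I=12, E=8, C=7.
Highest is now H (224).

H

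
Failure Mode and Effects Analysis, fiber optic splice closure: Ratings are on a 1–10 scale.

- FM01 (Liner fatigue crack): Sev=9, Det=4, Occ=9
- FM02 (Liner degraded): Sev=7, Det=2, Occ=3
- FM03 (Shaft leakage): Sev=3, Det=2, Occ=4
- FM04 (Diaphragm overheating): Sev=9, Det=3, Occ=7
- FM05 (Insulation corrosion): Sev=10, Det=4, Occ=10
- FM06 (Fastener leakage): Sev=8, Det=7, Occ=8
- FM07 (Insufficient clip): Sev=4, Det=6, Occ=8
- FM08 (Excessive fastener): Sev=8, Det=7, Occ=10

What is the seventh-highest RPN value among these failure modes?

42

RPN = Severity × Occurrence × Detection:
  FM01: 9 × 9 × 4 = 324
  FM02: 7 × 3 × 2 = 42
  FM03: 3 × 4 × 2 = 24
  FM04: 9 × 7 × 3 = 189
  FM05: 10 × 10 × 4 = 400
  FM06: 8 × 8 × 7 = 448
  FM07: 4 × 8 × 6 = 192
  FM08: 8 × 10 × 7 = 560
Sorted descending: 560, 448, 400, 324, 192, 189, 42, 24.
The seventh-highest RPN is 42 (FM02).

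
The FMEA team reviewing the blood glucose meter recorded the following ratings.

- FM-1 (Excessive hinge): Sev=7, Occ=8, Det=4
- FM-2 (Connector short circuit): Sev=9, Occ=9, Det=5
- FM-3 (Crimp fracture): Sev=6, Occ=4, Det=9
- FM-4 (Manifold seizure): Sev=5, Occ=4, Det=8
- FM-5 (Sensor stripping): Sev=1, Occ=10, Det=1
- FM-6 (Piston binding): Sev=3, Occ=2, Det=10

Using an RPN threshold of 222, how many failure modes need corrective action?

RPN = Severity × Occurrence × Detection:
  FM-1: 7 × 8 × 4 = 224
  FM-2: 9 × 9 × 5 = 405
  FM-3: 6 × 4 × 9 = 216
  FM-4: 5 × 4 × 8 = 160
  FM-5: 1 × 10 × 1 = 10
  FM-6: 3 × 2 × 10 = 60
Modes with RPN ≥ 222: FM-1 (224), FM-2 (405) → 2.

2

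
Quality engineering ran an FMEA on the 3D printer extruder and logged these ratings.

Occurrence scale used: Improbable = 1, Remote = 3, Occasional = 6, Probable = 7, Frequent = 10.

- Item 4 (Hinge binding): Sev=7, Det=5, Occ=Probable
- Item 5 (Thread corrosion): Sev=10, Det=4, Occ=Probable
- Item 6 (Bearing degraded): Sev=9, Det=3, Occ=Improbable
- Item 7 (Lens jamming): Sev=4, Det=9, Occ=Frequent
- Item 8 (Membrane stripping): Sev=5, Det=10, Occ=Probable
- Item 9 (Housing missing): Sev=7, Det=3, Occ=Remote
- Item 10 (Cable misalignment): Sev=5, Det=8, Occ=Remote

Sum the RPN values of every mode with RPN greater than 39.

1418

RPN = Severity × Occurrence × Detection:
  Item 4: 7 × 7 × 5 = 245
  Item 5: 10 × 7 × 4 = 280
  Item 6: 9 × 1 × 3 = 27
  Item 7: 4 × 10 × 9 = 360
  Item 8: 5 × 7 × 10 = 350
  Item 9: 7 × 3 × 3 = 63
  Item 10: 5 × 3 × 8 = 120
RPN > 39: Item 4 (245), Item 5 (280), Item 7 (360), Item 8 (350), Item 9 (63), Item 10 (120).
Sum: 245 + 280 + 360 + 350 + 63 + 120 = 1418.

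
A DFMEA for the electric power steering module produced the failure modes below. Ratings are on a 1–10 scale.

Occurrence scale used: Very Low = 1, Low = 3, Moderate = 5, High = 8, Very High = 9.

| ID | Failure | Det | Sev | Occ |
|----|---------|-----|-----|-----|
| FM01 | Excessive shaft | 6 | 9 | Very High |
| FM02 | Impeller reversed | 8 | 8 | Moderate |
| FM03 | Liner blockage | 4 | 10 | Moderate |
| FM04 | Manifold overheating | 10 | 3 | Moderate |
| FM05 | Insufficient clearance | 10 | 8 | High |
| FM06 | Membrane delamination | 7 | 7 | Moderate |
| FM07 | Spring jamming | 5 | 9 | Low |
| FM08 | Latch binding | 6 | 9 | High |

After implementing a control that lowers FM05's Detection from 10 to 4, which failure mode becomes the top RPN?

FM01

RPN = Severity × Occurrence × Detection:
  FM01: 9 × 9 × 6 = 486
  FM02: 8 × 5 × 8 = 320
  FM03: 10 × 5 × 4 = 200
  FM04: 3 × 5 × 10 = 150
  FM05: 8 × 8 × 10 = 640
  FM06: 7 × 5 × 7 = 245
  FM07: 9 × 3 × 5 = 135
  FM08: 9 × 8 × 6 = 432
After action: FM05 → 8 × 8 × 4 = 256.
Revised RPNs: FM01=486, FM08=432, FM02=320, FM05=256, FM06=245, FM03=200, FM04=150, FM07=135.
Highest is now FM01 (486).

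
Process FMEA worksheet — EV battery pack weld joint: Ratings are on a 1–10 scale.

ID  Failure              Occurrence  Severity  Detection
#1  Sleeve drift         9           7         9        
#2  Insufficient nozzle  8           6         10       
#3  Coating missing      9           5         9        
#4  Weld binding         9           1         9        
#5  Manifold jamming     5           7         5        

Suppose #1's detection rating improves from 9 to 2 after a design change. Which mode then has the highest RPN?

#2

RPN = Severity × Occurrence × Detection:
  #1: 7 × 9 × 9 = 567
  #2: 6 × 8 × 10 = 480
  #3: 5 × 9 × 9 = 405
  #4: 1 × 9 × 9 = 81
  #5: 7 × 5 × 5 = 175
After action: #1 → 7 × 9 × 2 = 126.
Revised RPNs: #2=480, #3=405, #5=175, #1=126, #4=81.
Highest is now #2 (480).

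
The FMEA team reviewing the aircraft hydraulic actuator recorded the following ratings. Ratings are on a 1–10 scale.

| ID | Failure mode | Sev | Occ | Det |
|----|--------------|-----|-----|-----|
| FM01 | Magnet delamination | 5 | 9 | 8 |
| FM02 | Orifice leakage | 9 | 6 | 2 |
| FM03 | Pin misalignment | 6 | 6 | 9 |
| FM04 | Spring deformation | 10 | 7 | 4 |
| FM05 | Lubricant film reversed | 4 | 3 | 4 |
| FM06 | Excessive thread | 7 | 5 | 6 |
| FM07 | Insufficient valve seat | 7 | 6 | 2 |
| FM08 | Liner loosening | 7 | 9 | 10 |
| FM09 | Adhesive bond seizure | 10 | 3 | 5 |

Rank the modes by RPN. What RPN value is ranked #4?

RPN = Severity × Occurrence × Detection:
  FM01: 5 × 9 × 8 = 360
  FM02: 9 × 6 × 2 = 108
  FM03: 6 × 6 × 9 = 324
  FM04: 10 × 7 × 4 = 280
  FM05: 4 × 3 × 4 = 48
  FM06: 7 × 5 × 6 = 210
  FM07: 7 × 6 × 2 = 84
  FM08: 7 × 9 × 10 = 630
  FM09: 10 × 3 × 5 = 150
Sorted descending: 630, 360, 324, 280, 210, 150, 108, 84, 48.
The fourth-highest RPN is 280 (FM04).

280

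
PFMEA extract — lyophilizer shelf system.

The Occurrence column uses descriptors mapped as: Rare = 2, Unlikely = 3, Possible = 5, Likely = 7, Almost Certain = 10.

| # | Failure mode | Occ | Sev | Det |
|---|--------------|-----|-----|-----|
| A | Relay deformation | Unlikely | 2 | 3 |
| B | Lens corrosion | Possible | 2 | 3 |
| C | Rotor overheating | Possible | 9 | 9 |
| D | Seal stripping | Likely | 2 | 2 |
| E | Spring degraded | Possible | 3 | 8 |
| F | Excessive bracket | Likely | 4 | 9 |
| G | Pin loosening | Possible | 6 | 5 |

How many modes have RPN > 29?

5

RPN = Severity × Occurrence × Detection:
  A: 2 × 3 × 3 = 18
  B: 2 × 5 × 3 = 30
  C: 9 × 5 × 9 = 405
  D: 2 × 7 × 2 = 28
  E: 3 × 5 × 8 = 120
  F: 4 × 7 × 9 = 252
  G: 6 × 5 × 5 = 150
Modes with RPN > 29: B (30), C (405), E (120), F (252), G (150) → 5.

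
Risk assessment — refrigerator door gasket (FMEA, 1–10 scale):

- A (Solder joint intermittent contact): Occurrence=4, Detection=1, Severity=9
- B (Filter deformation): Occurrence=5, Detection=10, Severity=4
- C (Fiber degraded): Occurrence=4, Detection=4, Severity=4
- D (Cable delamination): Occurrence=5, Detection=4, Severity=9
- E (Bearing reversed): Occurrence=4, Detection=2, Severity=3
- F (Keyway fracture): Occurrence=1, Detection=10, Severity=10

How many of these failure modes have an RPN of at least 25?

RPN = Severity × Occurrence × Detection:
  A: 9 × 4 × 1 = 36
  B: 4 × 5 × 10 = 200
  C: 4 × 4 × 4 = 64
  D: 9 × 5 × 4 = 180
  E: 3 × 4 × 2 = 24
  F: 10 × 1 × 10 = 100
Modes with RPN ≥ 25: A (36), B (200), C (64), D (180), F (100) → 5.

5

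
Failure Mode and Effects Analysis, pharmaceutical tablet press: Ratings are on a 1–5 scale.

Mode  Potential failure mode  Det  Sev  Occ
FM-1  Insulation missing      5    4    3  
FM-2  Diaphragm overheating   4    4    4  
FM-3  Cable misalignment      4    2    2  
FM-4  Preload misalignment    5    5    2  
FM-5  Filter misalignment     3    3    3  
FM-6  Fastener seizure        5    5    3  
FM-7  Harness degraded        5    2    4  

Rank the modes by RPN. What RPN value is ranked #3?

RPN = Severity × Occurrence × Detection:
  FM-1: 4 × 3 × 5 = 60
  FM-2: 4 × 4 × 4 = 64
  FM-3: 2 × 2 × 4 = 16
  FM-4: 5 × 2 × 5 = 50
  FM-5: 3 × 3 × 3 = 27
  FM-6: 5 × 3 × 5 = 75
  FM-7: 2 × 4 × 5 = 40
Sorted descending: 75, 64, 60, 50, 40, 27, 16.
The third-highest RPN is 60 (FM-1).

60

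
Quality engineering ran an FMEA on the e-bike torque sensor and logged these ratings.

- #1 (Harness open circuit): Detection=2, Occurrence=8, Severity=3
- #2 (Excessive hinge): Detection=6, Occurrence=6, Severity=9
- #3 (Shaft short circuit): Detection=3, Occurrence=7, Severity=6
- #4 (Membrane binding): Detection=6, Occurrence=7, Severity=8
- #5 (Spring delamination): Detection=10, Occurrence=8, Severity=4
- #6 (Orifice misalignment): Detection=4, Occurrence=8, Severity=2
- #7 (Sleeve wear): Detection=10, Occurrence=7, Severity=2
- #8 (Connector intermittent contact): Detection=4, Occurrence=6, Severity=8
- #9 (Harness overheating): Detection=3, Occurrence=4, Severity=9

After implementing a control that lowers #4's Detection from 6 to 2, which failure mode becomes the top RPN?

RPN = Severity × Occurrence × Detection:
  #1: 3 × 8 × 2 = 48
  #2: 9 × 6 × 6 = 324
  #3: 6 × 7 × 3 = 126
  #4: 8 × 7 × 6 = 336
  #5: 4 × 8 × 10 = 320
  #6: 2 × 8 × 4 = 64
  #7: 2 × 7 × 10 = 140
  #8: 8 × 6 × 4 = 192
  #9: 9 × 4 × 3 = 108
After action: #4 → 8 × 7 × 2 = 112.
Revised RPNs: #2=324, #5=320, #8=192, #7=140, #3=126, #4=112, #9=108, #6=64, #1=48.
Highest is now #2 (324).

#2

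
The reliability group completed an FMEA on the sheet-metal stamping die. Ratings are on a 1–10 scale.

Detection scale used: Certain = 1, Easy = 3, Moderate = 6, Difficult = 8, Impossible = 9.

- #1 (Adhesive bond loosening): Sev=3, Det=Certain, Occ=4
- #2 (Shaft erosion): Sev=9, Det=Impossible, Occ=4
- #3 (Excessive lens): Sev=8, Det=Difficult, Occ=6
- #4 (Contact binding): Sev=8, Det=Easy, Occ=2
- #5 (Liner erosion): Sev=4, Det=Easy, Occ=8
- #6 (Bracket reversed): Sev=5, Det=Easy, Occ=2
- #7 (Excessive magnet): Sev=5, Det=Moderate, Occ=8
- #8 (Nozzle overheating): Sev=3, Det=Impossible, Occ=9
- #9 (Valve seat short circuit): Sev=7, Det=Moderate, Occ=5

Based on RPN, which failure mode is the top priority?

RPN = Severity × Occurrence × Detection:
  #1: 3 × 4 × 1 = 12
  #2: 9 × 4 × 9 = 324
  #3: 8 × 6 × 8 = 384
  #4: 8 × 2 × 3 = 48
  #5: 4 × 8 × 3 = 96
  #6: 5 × 2 × 3 = 30
  #7: 5 × 8 × 6 = 240
  #8: 3 × 9 × 9 = 243
  #9: 7 × 5 × 6 = 210
Highest RPN is 384 → #3.

#3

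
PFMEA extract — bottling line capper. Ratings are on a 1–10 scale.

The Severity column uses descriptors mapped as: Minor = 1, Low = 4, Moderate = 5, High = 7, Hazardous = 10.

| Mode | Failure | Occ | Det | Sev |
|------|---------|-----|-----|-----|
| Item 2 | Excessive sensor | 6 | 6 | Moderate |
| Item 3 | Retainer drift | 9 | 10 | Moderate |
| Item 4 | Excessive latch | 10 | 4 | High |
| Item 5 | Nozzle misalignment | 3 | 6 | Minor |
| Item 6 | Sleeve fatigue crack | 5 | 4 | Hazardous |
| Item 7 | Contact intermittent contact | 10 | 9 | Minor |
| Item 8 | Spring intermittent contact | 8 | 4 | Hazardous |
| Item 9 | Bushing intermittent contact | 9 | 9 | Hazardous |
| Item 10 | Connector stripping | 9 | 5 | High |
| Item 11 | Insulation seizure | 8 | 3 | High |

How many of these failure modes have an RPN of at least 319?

RPN = Severity × Occurrence × Detection:
  Item 2: 5 × 6 × 6 = 180
  Item 3: 5 × 9 × 10 = 450
  Item 4: 7 × 10 × 4 = 280
  Item 5: 1 × 3 × 6 = 18
  Item 6: 10 × 5 × 4 = 200
  Item 7: 1 × 10 × 9 = 90
  Item 8: 10 × 8 × 4 = 320
  Item 9: 10 × 9 × 9 = 810
  Item 10: 7 × 9 × 5 = 315
  Item 11: 7 × 8 × 3 = 168
Modes with RPN ≥ 319: Item 3 (450), Item 8 (320), Item 9 (810) → 3.

3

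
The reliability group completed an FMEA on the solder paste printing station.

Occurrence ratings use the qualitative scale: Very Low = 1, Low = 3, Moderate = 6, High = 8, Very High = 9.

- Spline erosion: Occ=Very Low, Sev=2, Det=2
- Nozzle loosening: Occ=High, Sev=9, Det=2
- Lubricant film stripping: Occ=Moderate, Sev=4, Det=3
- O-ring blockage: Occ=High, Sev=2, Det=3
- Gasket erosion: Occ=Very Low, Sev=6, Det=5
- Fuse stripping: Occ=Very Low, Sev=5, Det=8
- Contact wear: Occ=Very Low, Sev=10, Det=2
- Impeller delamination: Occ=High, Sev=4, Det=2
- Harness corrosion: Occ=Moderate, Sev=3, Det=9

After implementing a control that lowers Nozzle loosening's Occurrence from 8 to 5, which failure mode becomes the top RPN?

RPN = Severity × Occurrence × Detection:
  Spline erosion: 2 × 1 × 2 = 4
  Nozzle loosening: 9 × 8 × 2 = 144
  Lubricant film stripping: 4 × 6 × 3 = 72
  O-ring blockage: 2 × 8 × 3 = 48
  Gasket erosion: 6 × 1 × 5 = 30
  Fuse stripping: 5 × 1 × 8 = 40
  Contact wear: 10 × 1 × 2 = 20
  Impeller delamination: 4 × 8 × 2 = 64
  Harness corrosion: 3 × 6 × 9 = 162
After action: Nozzle loosening → 9 × 5 × 2 = 90.
Revised RPNs: Harness corrosion=162, Nozzle loosening=90, Lubricant film stripping=72, Impeller delamination=64, O-ring blockage=48, Fuse stripping=40, Gasket erosion=30, Contact wear=20, Spline erosion=4.
Highest is now Harness corrosion (162).

Harness corrosion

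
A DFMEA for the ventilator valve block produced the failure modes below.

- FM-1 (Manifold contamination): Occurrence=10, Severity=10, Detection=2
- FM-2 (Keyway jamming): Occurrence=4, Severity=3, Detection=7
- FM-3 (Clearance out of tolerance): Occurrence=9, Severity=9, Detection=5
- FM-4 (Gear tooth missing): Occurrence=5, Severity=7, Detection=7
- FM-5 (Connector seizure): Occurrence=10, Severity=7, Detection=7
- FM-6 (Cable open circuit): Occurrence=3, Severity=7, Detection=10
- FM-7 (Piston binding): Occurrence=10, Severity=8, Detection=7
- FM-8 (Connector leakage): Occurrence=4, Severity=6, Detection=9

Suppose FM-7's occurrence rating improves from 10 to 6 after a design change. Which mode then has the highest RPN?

RPN = Severity × Occurrence × Detection:
  FM-1: 10 × 10 × 2 = 200
  FM-2: 3 × 4 × 7 = 84
  FM-3: 9 × 9 × 5 = 405
  FM-4: 7 × 5 × 7 = 245
  FM-5: 7 × 10 × 7 = 490
  FM-6: 7 × 3 × 10 = 210
  FM-7: 8 × 10 × 7 = 560
  FM-8: 6 × 4 × 9 = 216
After action: FM-7 → 8 × 6 × 7 = 336.
Revised RPNs: FM-5=490, FM-3=405, FM-7=336, FM-4=245, FM-8=216, FM-6=210, FM-1=200, FM-2=84.
Highest is now FM-5 (490).

FM-5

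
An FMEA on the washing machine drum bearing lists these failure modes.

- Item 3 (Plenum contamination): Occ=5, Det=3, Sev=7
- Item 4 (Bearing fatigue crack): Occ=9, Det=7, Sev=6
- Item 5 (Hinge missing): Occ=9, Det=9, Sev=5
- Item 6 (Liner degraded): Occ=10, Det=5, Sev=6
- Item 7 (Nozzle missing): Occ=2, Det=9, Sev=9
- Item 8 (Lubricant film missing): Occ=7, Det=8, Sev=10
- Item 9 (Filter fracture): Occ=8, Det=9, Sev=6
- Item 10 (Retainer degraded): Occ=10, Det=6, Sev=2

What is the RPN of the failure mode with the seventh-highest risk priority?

RPN = Severity × Occurrence × Detection:
  Item 3: 7 × 5 × 3 = 105
  Item 4: 6 × 9 × 7 = 378
  Item 5: 5 × 9 × 9 = 405
  Item 6: 6 × 10 × 5 = 300
  Item 7: 9 × 2 × 9 = 162
  Item 8: 10 × 7 × 8 = 560
  Item 9: 6 × 8 × 9 = 432
  Item 10: 2 × 10 × 6 = 120
Sorted descending: 560, 432, 405, 378, 300, 162, 120, 105.
The seventh-highest RPN is 120 (Item 10).

120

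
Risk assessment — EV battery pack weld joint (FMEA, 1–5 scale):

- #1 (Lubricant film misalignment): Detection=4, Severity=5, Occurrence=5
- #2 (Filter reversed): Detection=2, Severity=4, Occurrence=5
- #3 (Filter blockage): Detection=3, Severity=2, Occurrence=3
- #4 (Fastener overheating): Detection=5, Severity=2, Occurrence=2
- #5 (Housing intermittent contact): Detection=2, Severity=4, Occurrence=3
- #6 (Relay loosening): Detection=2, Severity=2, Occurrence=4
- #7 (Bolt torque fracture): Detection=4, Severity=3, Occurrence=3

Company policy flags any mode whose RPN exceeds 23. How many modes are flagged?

RPN = Severity × Occurrence × Detection:
  #1: 5 × 5 × 4 = 100
  #2: 4 × 5 × 2 = 40
  #3: 2 × 3 × 3 = 18
  #4: 2 × 2 × 5 = 20
  #5: 4 × 3 × 2 = 24
  #6: 2 × 4 × 2 = 16
  #7: 3 × 3 × 4 = 36
Modes with RPN > 23: #1 (100), #2 (40), #5 (24), #7 (36) → 4.

4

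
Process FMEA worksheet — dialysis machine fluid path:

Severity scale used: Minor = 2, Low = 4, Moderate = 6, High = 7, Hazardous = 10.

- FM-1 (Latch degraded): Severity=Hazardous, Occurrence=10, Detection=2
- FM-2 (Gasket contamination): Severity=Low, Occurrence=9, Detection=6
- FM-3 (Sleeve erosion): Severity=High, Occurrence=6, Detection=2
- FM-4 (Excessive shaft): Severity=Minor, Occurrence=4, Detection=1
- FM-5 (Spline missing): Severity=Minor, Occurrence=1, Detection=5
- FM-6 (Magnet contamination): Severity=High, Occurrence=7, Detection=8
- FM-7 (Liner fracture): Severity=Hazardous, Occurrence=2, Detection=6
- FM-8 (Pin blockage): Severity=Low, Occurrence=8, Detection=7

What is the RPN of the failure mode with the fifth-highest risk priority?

120

RPN = Severity × Occurrence × Detection:
  FM-1: 10 × 10 × 2 = 200
  FM-2: 4 × 9 × 6 = 216
  FM-3: 7 × 6 × 2 = 84
  FM-4: 2 × 4 × 1 = 8
  FM-5: 2 × 1 × 5 = 10
  FM-6: 7 × 7 × 8 = 392
  FM-7: 10 × 2 × 6 = 120
  FM-8: 4 × 8 × 7 = 224
Sorted descending: 392, 224, 216, 200, 120, 84, 10, 8.
The fifth-highest RPN is 120 (FM-7).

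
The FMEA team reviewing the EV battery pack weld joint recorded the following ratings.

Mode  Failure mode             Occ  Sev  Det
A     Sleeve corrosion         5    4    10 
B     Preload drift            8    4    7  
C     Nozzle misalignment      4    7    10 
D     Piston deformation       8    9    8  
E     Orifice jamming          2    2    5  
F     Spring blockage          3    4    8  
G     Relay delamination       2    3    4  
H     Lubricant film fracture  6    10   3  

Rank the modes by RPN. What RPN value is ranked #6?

96

RPN = Severity × Occurrence × Detection:
  A: 4 × 5 × 10 = 200
  B: 4 × 8 × 7 = 224
  C: 7 × 4 × 10 = 280
  D: 9 × 8 × 8 = 576
  E: 2 × 2 × 5 = 20
  F: 4 × 3 × 8 = 96
  G: 3 × 2 × 4 = 24
  H: 10 × 6 × 3 = 180
Sorted descending: 576, 280, 224, 200, 180, 96, 24, 20.
The sixth-highest RPN is 96 (F).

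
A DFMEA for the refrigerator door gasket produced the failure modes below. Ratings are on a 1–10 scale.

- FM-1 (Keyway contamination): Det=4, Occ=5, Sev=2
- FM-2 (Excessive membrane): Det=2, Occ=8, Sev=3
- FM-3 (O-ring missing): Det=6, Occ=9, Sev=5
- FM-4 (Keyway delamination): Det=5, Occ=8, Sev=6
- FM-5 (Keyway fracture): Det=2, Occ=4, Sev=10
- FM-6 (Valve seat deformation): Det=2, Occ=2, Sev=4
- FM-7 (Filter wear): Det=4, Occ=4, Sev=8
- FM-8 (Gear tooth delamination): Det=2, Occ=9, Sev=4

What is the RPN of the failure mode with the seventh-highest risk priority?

40

RPN = Severity × Occurrence × Detection:
  FM-1: 2 × 5 × 4 = 40
  FM-2: 3 × 8 × 2 = 48
  FM-3: 5 × 9 × 6 = 270
  FM-4: 6 × 8 × 5 = 240
  FM-5: 10 × 4 × 2 = 80
  FM-6: 4 × 2 × 2 = 16
  FM-7: 8 × 4 × 4 = 128
  FM-8: 4 × 9 × 2 = 72
Sorted descending: 270, 240, 128, 80, 72, 48, 40, 16.
The seventh-highest RPN is 40 (FM-1).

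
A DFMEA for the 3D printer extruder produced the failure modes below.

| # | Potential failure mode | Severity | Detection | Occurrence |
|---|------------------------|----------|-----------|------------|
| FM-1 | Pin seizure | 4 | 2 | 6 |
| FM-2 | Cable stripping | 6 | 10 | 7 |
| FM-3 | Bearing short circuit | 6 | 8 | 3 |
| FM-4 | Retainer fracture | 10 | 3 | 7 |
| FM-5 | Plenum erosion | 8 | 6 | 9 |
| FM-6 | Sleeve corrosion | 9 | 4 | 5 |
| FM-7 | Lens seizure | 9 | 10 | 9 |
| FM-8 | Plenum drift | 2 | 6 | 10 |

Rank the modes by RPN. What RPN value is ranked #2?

RPN = Severity × Occurrence × Detection:
  FM-1: 4 × 6 × 2 = 48
  FM-2: 6 × 7 × 10 = 420
  FM-3: 6 × 3 × 8 = 144
  FM-4: 10 × 7 × 3 = 210
  FM-5: 8 × 9 × 6 = 432
  FM-6: 9 × 5 × 4 = 180
  FM-7: 9 × 9 × 10 = 810
  FM-8: 2 × 10 × 6 = 120
Sorted descending: 810, 432, 420, 210, 180, 144, 120, 48.
The second-highest RPN is 432 (FM-5).

432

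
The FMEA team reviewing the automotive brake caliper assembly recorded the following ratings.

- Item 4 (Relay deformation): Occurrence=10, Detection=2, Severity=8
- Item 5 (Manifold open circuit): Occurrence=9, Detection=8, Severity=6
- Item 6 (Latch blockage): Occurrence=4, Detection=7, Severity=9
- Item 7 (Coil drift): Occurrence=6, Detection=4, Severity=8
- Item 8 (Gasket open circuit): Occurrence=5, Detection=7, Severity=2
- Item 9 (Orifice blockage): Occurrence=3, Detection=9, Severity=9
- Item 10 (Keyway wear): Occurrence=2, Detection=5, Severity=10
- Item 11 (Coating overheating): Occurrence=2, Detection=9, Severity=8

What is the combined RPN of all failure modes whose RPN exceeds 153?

RPN = Severity × Occurrence × Detection:
  Item 4: 8 × 10 × 2 = 160
  Item 5: 6 × 9 × 8 = 432
  Item 6: 9 × 4 × 7 = 252
  Item 7: 8 × 6 × 4 = 192
  Item 8: 2 × 5 × 7 = 70
  Item 9: 9 × 3 × 9 = 243
  Item 10: 10 × 2 × 5 = 100
  Item 11: 8 × 2 × 9 = 144
RPN > 153: Item 4 (160), Item 5 (432), Item 6 (252), Item 7 (192), Item 9 (243).
Sum: 160 + 432 + 252 + 192 + 243 = 1279.

1279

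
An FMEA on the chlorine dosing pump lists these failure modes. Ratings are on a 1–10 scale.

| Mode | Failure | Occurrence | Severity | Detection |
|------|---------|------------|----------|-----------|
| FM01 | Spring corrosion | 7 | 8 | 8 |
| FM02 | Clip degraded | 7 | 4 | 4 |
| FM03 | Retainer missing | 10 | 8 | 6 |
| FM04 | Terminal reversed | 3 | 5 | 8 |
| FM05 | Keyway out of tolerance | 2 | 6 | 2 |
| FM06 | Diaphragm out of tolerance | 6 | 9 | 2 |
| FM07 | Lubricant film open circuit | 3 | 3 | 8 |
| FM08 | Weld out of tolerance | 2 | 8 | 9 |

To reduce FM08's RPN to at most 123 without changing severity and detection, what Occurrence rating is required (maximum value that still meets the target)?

1

FM08: S=8, O=2, D=9 → current RPN = 144.
Fixed product = 72. Need 72 × O ≤ 123, so O ≤ 123/72 = 1.71.
Maximum integer Occurrence rating = 1 (gives RPN 72; O=2 would give 144 > 123).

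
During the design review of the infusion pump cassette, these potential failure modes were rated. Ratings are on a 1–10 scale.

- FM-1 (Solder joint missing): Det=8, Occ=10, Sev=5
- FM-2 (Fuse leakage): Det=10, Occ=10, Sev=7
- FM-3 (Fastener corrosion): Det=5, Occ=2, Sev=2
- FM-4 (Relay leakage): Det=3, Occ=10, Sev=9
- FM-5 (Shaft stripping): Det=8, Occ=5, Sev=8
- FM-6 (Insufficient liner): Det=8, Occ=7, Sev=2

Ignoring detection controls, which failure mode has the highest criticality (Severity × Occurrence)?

Criticality = Severity × Occurrence:
  FM-1: 5 × 10 = 50
  FM-2: 7 × 10 = 70
  FM-3: 2 × 2 = 4
  FM-4: 9 × 10 = 90
  FM-5: 8 × 5 = 40
  FM-6: 2 × 7 = 14
Highest criticality is 90 → FM-4.

FM-4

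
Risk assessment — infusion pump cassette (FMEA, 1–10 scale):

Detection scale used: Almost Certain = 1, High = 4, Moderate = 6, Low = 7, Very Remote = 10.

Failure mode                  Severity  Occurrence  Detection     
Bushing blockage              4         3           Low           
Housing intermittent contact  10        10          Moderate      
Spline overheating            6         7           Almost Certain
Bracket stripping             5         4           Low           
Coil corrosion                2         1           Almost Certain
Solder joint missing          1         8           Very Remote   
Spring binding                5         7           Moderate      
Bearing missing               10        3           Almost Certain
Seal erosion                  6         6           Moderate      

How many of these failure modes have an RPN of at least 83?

RPN = Severity × Occurrence × Detection:
  Bushing blockage: 4 × 3 × 7 = 84
  Housing intermittent contact: 10 × 10 × 6 = 600
  Spline overheating: 6 × 7 × 1 = 42
  Bracket stripping: 5 × 4 × 7 = 140
  Coil corrosion: 2 × 1 × 1 = 2
  Solder joint missing: 1 × 8 × 10 = 80
  Spring binding: 5 × 7 × 6 = 210
  Bearing missing: 10 × 3 × 1 = 30
  Seal erosion: 6 × 6 × 6 = 216
Modes with RPN ≥ 83: Bushing blockage (84), Housing intermittent contact (600), Bracket stripping (140), Spring binding (210), Seal erosion (216) → 5.

5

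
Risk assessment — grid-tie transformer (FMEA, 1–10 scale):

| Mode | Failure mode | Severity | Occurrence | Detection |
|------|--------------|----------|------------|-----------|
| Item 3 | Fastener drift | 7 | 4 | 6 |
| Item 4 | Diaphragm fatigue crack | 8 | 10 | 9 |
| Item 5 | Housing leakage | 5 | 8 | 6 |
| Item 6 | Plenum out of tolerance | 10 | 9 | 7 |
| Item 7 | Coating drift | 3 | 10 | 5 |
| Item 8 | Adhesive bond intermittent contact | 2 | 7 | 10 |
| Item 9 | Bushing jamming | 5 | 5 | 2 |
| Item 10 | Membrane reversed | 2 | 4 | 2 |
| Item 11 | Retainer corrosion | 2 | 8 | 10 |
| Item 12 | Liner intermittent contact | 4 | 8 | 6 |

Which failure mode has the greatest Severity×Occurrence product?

Criticality = Severity × Occurrence:
  Item 3: 7 × 4 = 28
  Item 4: 8 × 10 = 80
  Item 5: 5 × 8 = 40
  Item 6: 10 × 9 = 90
  Item 7: 3 × 10 = 30
  Item 8: 2 × 7 = 14
  Item 9: 5 × 5 = 25
  Item 10: 2 × 4 = 8
  Item 11: 2 × 8 = 16
  Item 12: 4 × 8 = 32
Highest criticality is 90 → Item 6.

Item 6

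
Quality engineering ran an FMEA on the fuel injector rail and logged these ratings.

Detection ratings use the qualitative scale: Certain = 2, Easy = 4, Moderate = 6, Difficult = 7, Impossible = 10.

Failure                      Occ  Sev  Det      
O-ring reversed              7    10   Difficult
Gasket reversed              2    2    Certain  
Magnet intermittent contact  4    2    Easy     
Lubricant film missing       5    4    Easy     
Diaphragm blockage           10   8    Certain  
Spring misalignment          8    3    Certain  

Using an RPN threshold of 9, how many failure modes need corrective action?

5

RPN = Severity × Occurrence × Detection:
  O-ring reversed: 10 × 7 × 7 = 490
  Gasket reversed: 2 × 2 × 2 = 8
  Magnet intermittent contact: 2 × 4 × 4 = 32
  Lubricant film missing: 4 × 5 × 4 = 80
  Diaphragm blockage: 8 × 10 × 2 = 160
  Spring misalignment: 3 × 8 × 2 = 48
Modes with RPN ≥ 9: O-ring reversed (490), Magnet intermittent contact (32), Lubricant film missing (80), Diaphragm blockage (160), Spring misalignment (48) → 5.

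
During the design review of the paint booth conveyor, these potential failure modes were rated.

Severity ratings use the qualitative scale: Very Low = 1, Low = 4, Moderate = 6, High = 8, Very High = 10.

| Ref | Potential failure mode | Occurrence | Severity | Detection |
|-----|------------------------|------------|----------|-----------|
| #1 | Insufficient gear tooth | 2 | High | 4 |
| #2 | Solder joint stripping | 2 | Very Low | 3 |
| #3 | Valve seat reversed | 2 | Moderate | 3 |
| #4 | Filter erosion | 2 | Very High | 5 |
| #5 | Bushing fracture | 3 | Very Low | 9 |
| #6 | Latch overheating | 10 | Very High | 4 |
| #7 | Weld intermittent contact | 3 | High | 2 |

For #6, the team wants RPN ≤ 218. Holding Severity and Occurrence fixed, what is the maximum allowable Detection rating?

2

#6: S=10, O=10, D=4 → current RPN = 400.
Fixed product = 100. Need 100 × D ≤ 218, so D ≤ 218/100 = 2.18.
Maximum integer Detection rating = 2 (gives RPN 200; D=3 would give 300 > 218).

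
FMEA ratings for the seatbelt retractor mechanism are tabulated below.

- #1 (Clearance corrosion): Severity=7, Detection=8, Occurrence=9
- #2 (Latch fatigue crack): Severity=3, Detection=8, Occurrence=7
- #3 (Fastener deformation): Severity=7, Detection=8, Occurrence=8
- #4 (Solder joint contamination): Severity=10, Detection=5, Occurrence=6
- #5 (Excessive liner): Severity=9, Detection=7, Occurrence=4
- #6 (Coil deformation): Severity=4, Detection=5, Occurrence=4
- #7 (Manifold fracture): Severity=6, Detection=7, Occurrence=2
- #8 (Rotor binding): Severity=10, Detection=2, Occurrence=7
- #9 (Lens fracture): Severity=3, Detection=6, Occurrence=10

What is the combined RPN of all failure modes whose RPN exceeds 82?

2076

RPN = Severity × Occurrence × Detection:
  #1: 7 × 9 × 8 = 504
  #2: 3 × 7 × 8 = 168
  #3: 7 × 8 × 8 = 448
  #4: 10 × 6 × 5 = 300
  #5: 9 × 4 × 7 = 252
  #6: 4 × 4 × 5 = 80
  #7: 6 × 2 × 7 = 84
  #8: 10 × 7 × 2 = 140
  #9: 3 × 10 × 6 = 180
RPN > 82: #1 (504), #2 (168), #3 (448), #4 (300), #5 (252), #7 (84), #8 (140), #9 (180).
Sum: 504 + 168 + 448 + 300 + 252 + 84 + 140 + 180 = 2076.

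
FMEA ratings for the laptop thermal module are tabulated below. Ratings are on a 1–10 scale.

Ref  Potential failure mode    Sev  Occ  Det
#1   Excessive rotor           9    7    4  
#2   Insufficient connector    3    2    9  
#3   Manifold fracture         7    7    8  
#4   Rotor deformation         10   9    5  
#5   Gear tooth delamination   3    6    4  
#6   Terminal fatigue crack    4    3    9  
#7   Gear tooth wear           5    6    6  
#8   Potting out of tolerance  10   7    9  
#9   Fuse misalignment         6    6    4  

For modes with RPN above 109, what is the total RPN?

2048

RPN = Severity × Occurrence × Detection:
  #1: 9 × 7 × 4 = 252
  #2: 3 × 2 × 9 = 54
  #3: 7 × 7 × 8 = 392
  #4: 10 × 9 × 5 = 450
  #5: 3 × 6 × 4 = 72
  #6: 4 × 3 × 9 = 108
  #7: 5 × 6 × 6 = 180
  #8: 10 × 7 × 9 = 630
  #9: 6 × 6 × 4 = 144
RPN > 109: #1 (252), #3 (392), #4 (450), #7 (180), #8 (630), #9 (144).
Sum: 252 + 392 + 450 + 180 + 630 + 144 = 2048.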